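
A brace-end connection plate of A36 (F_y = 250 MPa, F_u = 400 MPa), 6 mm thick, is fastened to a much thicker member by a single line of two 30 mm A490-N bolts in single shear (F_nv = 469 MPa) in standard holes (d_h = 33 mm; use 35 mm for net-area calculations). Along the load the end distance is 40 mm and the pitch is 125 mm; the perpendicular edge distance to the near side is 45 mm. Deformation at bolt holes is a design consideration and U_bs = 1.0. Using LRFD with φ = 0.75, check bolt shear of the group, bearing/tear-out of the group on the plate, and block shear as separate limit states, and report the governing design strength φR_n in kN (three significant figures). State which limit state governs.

Bolt shear: A_b = π·30²/4 = 706.9 mm²; R_n = 469 × 706.9 × 2 × 1 / 1000 = 663 kN → 0.75 × 663 = 497 kN.
Bearing: edge l_c = 23.5, r_n = 67.68 kN; interior l_c = 92, r_n = 172.8 kN; R_n = 67.68 + 1·172.8 = 240.5 kN → 180 kN.
Block shear: A_gv = 990, A_nv = 675, A_nt = 165 mm²; R_n = min(0.6F_uA_nv, 0.6F_yA_gv) + U_bs·F_u·A_nt = 214.5 kN → 161 kN.
Block shear governs: 161 kN.

161 kN (block shear governs)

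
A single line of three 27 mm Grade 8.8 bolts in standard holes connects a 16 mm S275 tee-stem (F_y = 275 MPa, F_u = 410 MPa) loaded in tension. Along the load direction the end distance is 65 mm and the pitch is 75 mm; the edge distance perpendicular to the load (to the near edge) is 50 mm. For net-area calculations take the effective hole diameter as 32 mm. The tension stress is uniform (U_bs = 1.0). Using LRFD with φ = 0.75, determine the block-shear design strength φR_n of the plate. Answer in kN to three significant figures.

Shear plane L_v = 65 + 2·75 = 215 mm; A_gv = 215 × 16 = 3440 mm².
A_nv = (215 − 2.5·32) × 16 = 2160 mm².
A_nt = (50 − 0.5·32) × 16 = 544 mm².
0.6 F_u A_nv = 531.4 kN; 0.6 F_y A_gv = 567.6 kN → shear rupture governs the shear term.
R_n = 531.4 + 1.0 × 410 × 544 / 1000 = 754.4 kN.
Design strength φR_n = 0.75 × 754.4 = 566 kN.

566 kN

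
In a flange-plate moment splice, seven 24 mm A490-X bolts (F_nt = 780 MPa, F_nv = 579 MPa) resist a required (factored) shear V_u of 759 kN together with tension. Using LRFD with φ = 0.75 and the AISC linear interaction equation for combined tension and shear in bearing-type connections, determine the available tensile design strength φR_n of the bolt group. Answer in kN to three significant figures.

A_b = π·24²/4 = 452.4 mm²; f_rv = 759 × 1000 / (7 × 452.4) = 239.7 MPa.
F'_nt = 1.3 F_nt − (F_nt / φF_nv) f_rv = 1.3·780 − (780/(0.75·579))·239.7 = 583.5 MPa, capped at F_nt → F'_nt = 583.5 MPa.
R_n = F'_nt · A_b · n = 583.5 × 452.4 × 7 / 1000 = 1848 kN.
Design strength φR_n = 0.75 × 1848 = 1390 kN.

1390 kN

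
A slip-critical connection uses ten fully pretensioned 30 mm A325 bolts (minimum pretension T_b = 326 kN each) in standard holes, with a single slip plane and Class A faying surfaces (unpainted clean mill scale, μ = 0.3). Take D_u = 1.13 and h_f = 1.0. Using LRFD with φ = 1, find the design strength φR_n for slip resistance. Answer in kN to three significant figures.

R_n = μ · D_u · h_f · T_b · n_s · n_b = 0.3 × 1.13 × 1.0 × 326 × 1 × 10 = 1105 kN.
Design strength φR_n = 1 × 1105 = 1110 kN.

1110 kN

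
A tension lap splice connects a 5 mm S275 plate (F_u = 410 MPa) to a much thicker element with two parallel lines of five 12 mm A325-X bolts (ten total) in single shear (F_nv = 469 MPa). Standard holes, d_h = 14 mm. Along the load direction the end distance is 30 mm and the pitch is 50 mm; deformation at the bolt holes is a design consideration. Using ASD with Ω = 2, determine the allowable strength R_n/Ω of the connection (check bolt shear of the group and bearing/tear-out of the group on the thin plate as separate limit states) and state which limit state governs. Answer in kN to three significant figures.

Bolt shear: A_b = π·12²/4 = 113.1 mm²; R_n = 469 × 113.1 × 10 × 1 / 1000 = 530.4 kN → 530.4 / 2 = 265 kN.
Bearing (1.2 l_c t F_u ≤ 2.4 d t F_u): upper limit = 2.4·12·5·410 / 1000 = 59.04 kN.
  Edge l_c = 30 − 14/2 = 23 → r_n = 56.58 kN; interior l_c = 50 − 14 = 36 → r_n = 59.04 kN.
  R_n,bearing = 2·56.58 + 8·59.04 = 585.5 kN → 585.5 / 2 = 293 kN.
Bolt shear governs: 265 kN.

265 kN (bolt shear governs)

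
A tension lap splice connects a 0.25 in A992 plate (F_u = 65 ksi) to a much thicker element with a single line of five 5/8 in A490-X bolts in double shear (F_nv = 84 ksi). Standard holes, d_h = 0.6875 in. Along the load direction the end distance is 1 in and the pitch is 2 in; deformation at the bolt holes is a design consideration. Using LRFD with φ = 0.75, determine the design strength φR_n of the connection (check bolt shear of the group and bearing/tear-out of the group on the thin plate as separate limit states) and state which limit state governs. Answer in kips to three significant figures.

Bolt shear: A_b = π·0.625²/4 = 0.3068 in²; R_n = 84 × 0.3068 × 5 × 2 = 257.7 kips → 0.75 × 257.7 = 193 kips.
Bearing (1.2 l_c t F_u ≤ 2.4 d t F_u): upper limit = 2.4·0.625·0.25·65 = 24.38 kips.
  Edge l_c = 1 − 0.6875/2 = 0.6562 → r_n = 12.8 kips; interior l_c = 2 − 0.6875 = 1.312 → r_n = 24.38 kips.
  R_n,bearing = 1·12.8 + 4·24.38 = 110.3 kips → 0.75 × 110.3 = 82.7 kips.
Bearing governs: 82.7 kips.

82.7 kips (bearing governs)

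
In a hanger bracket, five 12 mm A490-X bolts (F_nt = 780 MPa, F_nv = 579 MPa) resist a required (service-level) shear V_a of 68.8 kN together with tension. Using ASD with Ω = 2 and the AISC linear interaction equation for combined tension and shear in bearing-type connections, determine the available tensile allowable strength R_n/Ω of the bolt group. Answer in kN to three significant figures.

A_b = π·12²/4 = 113.1 mm²; f_rv = 68.8 × 1000 / (5 × 113.1) = 121.7 MPa.
F'_nt = 1.3 F_nt − (Ω F_nt / F_nv) f_rv = 1.3·780 − (2·780/579)·121.7 = 686.2 MPa, capped at F_nt → F'_nt = 686.2 MPa.
R_n = F'_nt · A_b · n = 686.2 × 113.1 × 5 / 1000 = 388 kN.
Allowable strength R_n/Ω = 388 / 2 = 194 kN.

194 kN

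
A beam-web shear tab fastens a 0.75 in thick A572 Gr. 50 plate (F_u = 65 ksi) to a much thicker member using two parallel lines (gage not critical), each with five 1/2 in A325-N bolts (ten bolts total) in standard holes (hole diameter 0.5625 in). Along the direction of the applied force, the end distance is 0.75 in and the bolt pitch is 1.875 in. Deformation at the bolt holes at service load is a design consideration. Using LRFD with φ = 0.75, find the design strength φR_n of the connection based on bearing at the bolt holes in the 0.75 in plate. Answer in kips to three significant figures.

392 kips

Per bolt r_n = 1.2 l_c t F_u ≤ 2.4 d t F_u; upper limit = 2.4 × 0.5 × 0.75 × 65 = 58.5 kips.
Edge bolt: l_c = 0.75 − 0.5625/2 = 0.4688 in → 1.2 × 0.4688 × 0.75 × 65 = 27.42 → r_n = 27.42 kips.
Interior bolts: l_c = 1.875 − 0.5625 = 1.312 in → 1.2 × 1.312 × 0.75 × 65 = 76.78 → r_n = 58.5 kips.
R_n = 2 × 27.42 + 8 × 58.5 = 522.8 kips.
Design strength φR_n = 0.75 × 522.8 = 392 kips.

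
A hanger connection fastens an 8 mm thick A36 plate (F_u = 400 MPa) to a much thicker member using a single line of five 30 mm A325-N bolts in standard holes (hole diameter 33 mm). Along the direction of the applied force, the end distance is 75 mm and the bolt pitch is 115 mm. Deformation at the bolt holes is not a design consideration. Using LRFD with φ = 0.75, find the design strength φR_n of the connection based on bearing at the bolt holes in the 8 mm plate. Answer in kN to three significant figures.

Per bolt r_n = 1.5 l_c t F_u ≤ 3.0 d t F_u; upper limit = 3.0 × 30 × 8 × 400 / 1000 = 288 kN.
Edge bolt: l_c = 75 − 33/2 = 58.5 mm → 1.5 × 58.5 × 8 × 400 / 1000 = 280.8 → r_n = 280.8 kN.
Interior bolts: l_c = 115 − 33 = 82 mm → 1.5 × 82 × 8 × 400 / 1000 = 393.6 → r_n = 288 kN.
R_n = 1 × 280.8 + 4 × 288 = 1433 kN.
Design strength φR_n = 0.75 × 1433 = 1070 kN.

1070 kN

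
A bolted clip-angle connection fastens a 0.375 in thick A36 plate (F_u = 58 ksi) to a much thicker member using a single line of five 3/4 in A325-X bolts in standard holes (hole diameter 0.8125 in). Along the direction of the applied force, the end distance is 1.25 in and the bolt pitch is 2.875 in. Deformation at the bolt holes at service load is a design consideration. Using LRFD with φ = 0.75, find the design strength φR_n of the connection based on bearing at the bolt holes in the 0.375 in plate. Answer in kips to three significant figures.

Per bolt r_n = 1.2 l_c t F_u ≤ 2.4 d t F_u; upper limit = 2.4 × 0.75 × 0.375 × 58 = 39.15 kips.
Edge bolt: l_c = 1.25 − 0.8125/2 = 0.8438 in → 1.2 × 0.8438 × 0.375 × 58 = 22.02 → r_n = 22.02 kips.
Interior bolts: l_c = 2.875 − 0.8125 = 2.062 in → 1.2 × 2.062 × 0.375 × 58 = 53.83 → r_n = 39.15 kips.
R_n = 1 × 22.02 + 4 × 39.15 = 178.6 kips.
Design strength φR_n = 0.75 × 178.6 = 134 kips.

134 kips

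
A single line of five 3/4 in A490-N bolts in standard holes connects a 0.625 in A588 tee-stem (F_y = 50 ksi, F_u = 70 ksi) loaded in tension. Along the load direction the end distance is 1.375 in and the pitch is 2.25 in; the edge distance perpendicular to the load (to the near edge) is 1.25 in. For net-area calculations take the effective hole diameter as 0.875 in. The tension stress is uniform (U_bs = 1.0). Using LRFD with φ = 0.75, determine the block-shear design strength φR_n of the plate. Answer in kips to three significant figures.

Shear plane L_v = 1.375 + 4·2.25 = 10.38 in; A_gv = 10.38 × 0.625 = 6.484 in².
A_nv = (10.38 − 4.5·0.875) × 0.625 = 4.023 in².
A_nt = (1.25 − 0.5·0.875) × 0.625 = 0.5078 in².
0.6 F_u A_nv = 169 kips; 0.6 F_y A_gv = 194.5 kips → shear rupture governs the shear term.
R_n = 169 + 1.0 × 70 × 0.5078 = 204.5 kips.
Design strength φR_n = 0.75 × 204.5 = 153 kips.

153 kips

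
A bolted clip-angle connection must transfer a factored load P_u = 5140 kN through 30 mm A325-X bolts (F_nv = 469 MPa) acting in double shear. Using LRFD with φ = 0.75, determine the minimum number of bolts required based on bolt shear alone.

A_b = π·30²/4 = 706.9 mm².
Per-bolt design strength φR_n = 0.75 × 469 × 706.9 × 2 / 1000 = 497.3 kN.
n ≥ 5140 / 497.3 = 10.34 → use 11 bolts.

11 bolts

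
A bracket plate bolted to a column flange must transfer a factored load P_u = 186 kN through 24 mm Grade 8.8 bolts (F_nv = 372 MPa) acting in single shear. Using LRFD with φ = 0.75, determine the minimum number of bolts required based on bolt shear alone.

A_b = π·24²/4 = 452.4 mm².
Per-bolt design strength φR_n = 0.75 × 372 × 452.4 × 1 / 1000 = 126.2 kN.
n ≥ 186 / 126.2 = 1.474 → use 2 bolts.

2 bolts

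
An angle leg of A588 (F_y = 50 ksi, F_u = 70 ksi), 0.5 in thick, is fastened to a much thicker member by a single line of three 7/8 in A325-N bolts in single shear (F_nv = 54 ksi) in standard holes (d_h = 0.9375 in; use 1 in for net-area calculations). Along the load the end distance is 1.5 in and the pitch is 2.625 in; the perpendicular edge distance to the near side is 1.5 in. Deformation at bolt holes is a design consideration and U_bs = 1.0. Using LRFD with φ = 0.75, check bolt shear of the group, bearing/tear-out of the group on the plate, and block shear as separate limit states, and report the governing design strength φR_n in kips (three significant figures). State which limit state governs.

73.1 kips (bolt shear governs)

Bolt shear: A_b = π·0.875²/4 = 0.6013 in²; R_n = 54 × 0.6013 × 3 × 1 = 97.41 kips → 0.75 × 97.41 = 73.1 kips.
Bearing: edge l_c = 1.031, r_n = 43.31 kips; interior l_c = 1.688, r_n = 70.88 kips; R_n = 43.31 + 2·70.88 = 185.1 kips → 139 kips.
Block shear: A_gv = 3.375, A_nv = 2.125, A_nt = 0.5 in²; R_n = min(0.6F_uA_nv, 0.6F_yA_gv) + U_bs·F_u·A_nt = 124.2 kips → 93.2 kips.
Bolt shear governs: 73.1 kips.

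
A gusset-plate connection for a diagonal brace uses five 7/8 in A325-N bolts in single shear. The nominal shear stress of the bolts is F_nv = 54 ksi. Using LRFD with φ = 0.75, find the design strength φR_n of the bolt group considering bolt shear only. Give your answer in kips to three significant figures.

A_b = π × 0.875² / 4 = 0.6013 in².
R_n = F_nv · A_b · n · n_s = 54 × 0.6013 × 5 × 1 = 162.4 kips.
Design strength φR_n = 0.75 × 162.4 = 122 kips.

122 kips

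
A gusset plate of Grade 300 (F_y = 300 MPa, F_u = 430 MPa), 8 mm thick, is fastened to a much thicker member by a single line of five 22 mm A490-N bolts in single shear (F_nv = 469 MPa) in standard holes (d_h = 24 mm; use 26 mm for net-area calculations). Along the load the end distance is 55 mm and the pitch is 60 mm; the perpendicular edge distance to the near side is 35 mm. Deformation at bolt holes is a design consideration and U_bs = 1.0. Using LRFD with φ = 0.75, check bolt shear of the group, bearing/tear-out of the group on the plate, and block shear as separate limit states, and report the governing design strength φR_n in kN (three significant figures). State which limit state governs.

332 kN (block shear governs)

Bolt shear: A_b = π·22²/4 = 380.1 mm²; R_n = 469 × 380.1 × 5 × 1 / 1000 = 891.4 kN → 0.75 × 891.4 = 669 kN.
Bearing: edge l_c = 43, r_n = 177.5 kN; interior l_c = 36, r_n = 148.6 kN; R_n = 177.5 + 4·148.6 = 771.9 kN → 579 kN.
Block shear: A_gv = 2360, A_nv = 1424, A_nt = 176 mm²; R_n = min(0.6F_uA_nv, 0.6F_yA_gv) + U_bs·F_u·A_nt = 443.1 kN → 332 kN.
Block shear governs: 332 kN.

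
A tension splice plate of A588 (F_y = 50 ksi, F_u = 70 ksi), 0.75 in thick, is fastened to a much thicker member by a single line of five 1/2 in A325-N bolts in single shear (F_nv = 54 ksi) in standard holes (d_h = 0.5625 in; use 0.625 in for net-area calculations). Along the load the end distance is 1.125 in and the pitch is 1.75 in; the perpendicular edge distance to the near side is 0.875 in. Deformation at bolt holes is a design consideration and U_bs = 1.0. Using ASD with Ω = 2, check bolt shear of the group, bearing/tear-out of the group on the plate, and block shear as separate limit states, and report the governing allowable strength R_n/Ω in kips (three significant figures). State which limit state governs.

Bolt shear: A_b = π·0.5²/4 = 0.1963 in²; R_n = 54 × 0.1963 × 5 × 1 = 53.01 kips → 53.01 / 2 = 26.5 kips.
Bearing: edge l_c = 0.8438, r_n = 53.16 kips; interior l_c = 1.188, r_n = 63 kips; R_n = 53.16 + 4·63 = 305.2 kips → 153 kips.
Block shear: A_gv = 6.094, A_nv = 3.984, A_nt = 0.4219 in²; R_n = min(0.6F_uA_nv, 0.6F_yA_gv) + U_bs·F_u·A_nt = 196.9 kips → 98.4 kips.
Bolt shear governs: 26.5 kips.

26.5 kips (bolt shear governs)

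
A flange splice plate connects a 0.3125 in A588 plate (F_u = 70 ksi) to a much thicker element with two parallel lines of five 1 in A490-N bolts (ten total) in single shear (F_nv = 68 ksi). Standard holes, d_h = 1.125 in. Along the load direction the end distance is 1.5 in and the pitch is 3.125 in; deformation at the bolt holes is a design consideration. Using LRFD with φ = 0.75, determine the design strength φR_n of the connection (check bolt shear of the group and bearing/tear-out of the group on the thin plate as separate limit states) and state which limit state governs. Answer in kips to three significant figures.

352 kips (bearing governs)

Bolt shear: A_b = π·1²/4 = 0.7854 in²; R_n = 68 × 0.7854 × 10 × 1 = 534.1 kips → 0.75 × 534.1 = 401 kips.
Bearing (1.2 l_c t F_u ≤ 2.4 d t F_u): upper limit = 2.4·1·0.3125·70 = 52.5 kips.
  Edge l_c = 1.5 − 1.125/2 = 0.9375 → r_n = 24.61 kips; interior l_c = 3.125 − 1.125 = 2 → r_n = 52.5 kips.
  R_n,bearing = 2·24.61 + 8·52.5 = 469.2 kips → 0.75 × 469.2 = 352 kips.
Bearing governs: 352 kips.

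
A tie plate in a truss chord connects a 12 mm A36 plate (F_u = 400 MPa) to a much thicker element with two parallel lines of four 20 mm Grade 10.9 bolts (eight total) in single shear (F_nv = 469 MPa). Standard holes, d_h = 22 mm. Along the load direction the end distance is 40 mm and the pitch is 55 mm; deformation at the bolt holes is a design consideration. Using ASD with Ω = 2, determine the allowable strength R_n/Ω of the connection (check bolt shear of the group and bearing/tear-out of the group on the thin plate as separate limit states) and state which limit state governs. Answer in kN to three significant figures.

589 kN (bolt shear governs)

Bolt shear: A_b = π·20²/4 = 314.2 mm²; R_n = 469 × 314.2 × 8 × 1 / 1000 = 1179 kN → 1179 / 2 = 589 kN.
Bearing (1.2 l_c t F_u ≤ 2.4 d t F_u): upper limit = 2.4·20·12·400 / 1000 = 230.4 kN.
  Edge l_c = 40 − 22/2 = 29 → r_n = 167 kN; interior l_c = 55 − 22 = 33 → r_n = 190.1 kN.
  R_n,bearing = 2·167 + 6·190.1 = 1475 kN → 1475 / 2 = 737 kN.
Bolt shear governs: 589 kN.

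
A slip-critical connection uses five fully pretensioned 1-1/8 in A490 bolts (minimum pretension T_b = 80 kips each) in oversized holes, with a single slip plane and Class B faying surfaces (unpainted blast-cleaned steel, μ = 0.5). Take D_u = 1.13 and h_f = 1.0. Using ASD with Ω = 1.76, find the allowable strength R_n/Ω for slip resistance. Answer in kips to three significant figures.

128 kips

R_n = μ · D_u · h_f · T_b · n_s · n_b = 0.5 × 1.13 × 1.0 × 80 × 1 × 5 = 226 kips.
Allowable strength R_n/Ω = 226 / 1.76 = 128 kips.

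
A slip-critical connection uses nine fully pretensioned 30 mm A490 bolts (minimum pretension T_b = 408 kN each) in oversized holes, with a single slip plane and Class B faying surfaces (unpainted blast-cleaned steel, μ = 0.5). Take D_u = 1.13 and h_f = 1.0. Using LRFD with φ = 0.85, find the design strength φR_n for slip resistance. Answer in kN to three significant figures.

1760 kN

R_n = μ · D_u · h_f · T_b · n_s · n_b = 0.5 × 1.13 × 1.0 × 408 × 1 × 9 = 2075 kN.
Design strength φR_n = 0.85 × 2075 = 1760 kN.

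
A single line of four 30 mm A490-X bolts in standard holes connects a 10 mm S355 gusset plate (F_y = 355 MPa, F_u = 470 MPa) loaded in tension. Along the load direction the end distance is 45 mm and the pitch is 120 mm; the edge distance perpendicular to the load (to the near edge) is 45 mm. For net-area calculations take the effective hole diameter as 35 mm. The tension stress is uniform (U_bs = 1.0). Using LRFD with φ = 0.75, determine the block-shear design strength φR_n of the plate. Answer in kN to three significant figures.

Shear plane L_v = 45 + 3·120 = 405 mm; A_gv = 405 × 10 = 4050 mm².
A_nv = (405 − 3.5·35) × 10 = 2825 mm².
A_nt = (45 − 0.5·35) × 10 = 275 mm².
0.6 F_u A_nv = 796.6 kN; 0.6 F_y A_gv = 862.6 kN → shear rupture governs the shear term.
R_n = 796.6 + 1.0 × 470 × 275 / 1000 = 925.9 kN.
Design strength φR_n = 0.75 × 925.9 = 694 kN.

694 kN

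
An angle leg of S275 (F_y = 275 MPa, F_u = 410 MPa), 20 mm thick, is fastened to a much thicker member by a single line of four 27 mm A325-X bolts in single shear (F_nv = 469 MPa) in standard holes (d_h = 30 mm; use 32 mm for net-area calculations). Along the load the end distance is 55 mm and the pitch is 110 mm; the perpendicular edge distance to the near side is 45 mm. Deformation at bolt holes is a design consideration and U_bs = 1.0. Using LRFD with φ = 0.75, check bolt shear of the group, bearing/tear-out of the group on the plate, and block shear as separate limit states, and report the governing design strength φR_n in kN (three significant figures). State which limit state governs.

Bolt shear: A_b = π·27²/4 = 572.6 mm²; R_n = 469 × 572.6 × 4 × 1 / 1000 = 1074 kN → 0.75 × 1074 = 806 kN.
Bearing: edge l_c = 40, r_n = 393.6 kN; interior l_c = 80, r_n = 531.4 kN; R_n = 393.6 + 3·531.4 = 1988 kN → 1490 kN.
Block shear: A_gv = 7700, A_nv = 5460, A_nt = 580 mm²; R_n = min(0.6F_uA_nv, 0.6F_yA_gv) + U_bs·F_u·A_nt = 1508 kN → 1130 kN.
Bolt shear governs: 806 kN.

806 kN (bolt shear governs)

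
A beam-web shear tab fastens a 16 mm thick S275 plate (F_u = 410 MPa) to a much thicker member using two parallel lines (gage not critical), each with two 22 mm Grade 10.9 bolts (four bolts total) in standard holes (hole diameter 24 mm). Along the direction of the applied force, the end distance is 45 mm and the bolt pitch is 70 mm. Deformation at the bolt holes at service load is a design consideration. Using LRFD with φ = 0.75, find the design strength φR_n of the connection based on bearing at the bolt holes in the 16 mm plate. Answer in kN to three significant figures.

Per bolt r_n = 1.2 l_c t F_u ≤ 2.4 d t F_u; upper limit = 2.4 × 22 × 16 × 410 / 1000 = 346.4 kN.
Edge bolt: l_c = 45 − 24/2 = 33 mm → 1.2 × 33 × 16 × 410 / 1000 = 259.8 → r_n = 259.8 kN.
Interior bolts: l_c = 70 − 24 = 46 mm → 1.2 × 46 × 16 × 410 / 1000 = 362.1 → r_n = 346.4 kN.
R_n = 2 × 259.8 + 2 × 346.4 = 1212 kN.
Design strength φR_n = 0.75 × 1212 = 909 kN.

909 kN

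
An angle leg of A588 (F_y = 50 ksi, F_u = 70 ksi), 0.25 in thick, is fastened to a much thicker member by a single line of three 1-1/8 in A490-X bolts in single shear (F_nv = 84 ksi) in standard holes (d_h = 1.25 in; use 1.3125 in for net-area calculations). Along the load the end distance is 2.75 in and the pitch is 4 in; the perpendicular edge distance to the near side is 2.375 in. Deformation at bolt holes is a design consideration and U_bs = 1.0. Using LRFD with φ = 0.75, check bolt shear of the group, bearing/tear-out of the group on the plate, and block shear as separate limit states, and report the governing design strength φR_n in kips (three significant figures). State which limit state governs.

Bolt shear: A_b = π·1.125²/4 = 0.994 in²; R_n = 84 × 0.994 × 3 × 1 = 250.5 kips → 0.75 × 250.5 = 188 kips.
Bearing: edge l_c = 2.125, r_n = 44.62 kips; interior l_c = 2.75, r_n = 47.25 kips; R_n = 44.62 + 2·47.25 = 139.1 kips → 104 kips.
Block shear: A_gv = 2.688, A_nv = 1.867, A_nt = 0.4297 in²; R_n = min(0.6F_uA_nv, 0.6F_yA_gv) + U_bs·F_u·A_nt = 108.5 kips → 81.4 kips.
Block shear governs: 81.4 kips.

81.4 kips (block shear governs)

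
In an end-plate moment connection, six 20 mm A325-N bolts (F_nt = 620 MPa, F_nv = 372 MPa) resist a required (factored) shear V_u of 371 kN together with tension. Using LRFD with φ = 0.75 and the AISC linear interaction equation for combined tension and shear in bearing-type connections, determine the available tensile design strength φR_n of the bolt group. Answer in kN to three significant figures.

A_b = π·20²/4 = 314.2 mm²; f_rv = 371 × 1000 / (6 × 314.2) = 196.8 MPa.
F'_nt = 1.3 F_nt − (F_nt / φF_nv) f_rv = 1.3·620 − (620/(0.75·372))·196.8 = 368.6 MPa, capped at F_nt → F'_nt = 368.6 MPa.
R_n = F'_nt · A_b · n = 368.6 × 314.2 × 6 / 1000 = 694.8 kN.
Design strength φR_n = 0.75 × 694.8 = 521 kN.

521 kN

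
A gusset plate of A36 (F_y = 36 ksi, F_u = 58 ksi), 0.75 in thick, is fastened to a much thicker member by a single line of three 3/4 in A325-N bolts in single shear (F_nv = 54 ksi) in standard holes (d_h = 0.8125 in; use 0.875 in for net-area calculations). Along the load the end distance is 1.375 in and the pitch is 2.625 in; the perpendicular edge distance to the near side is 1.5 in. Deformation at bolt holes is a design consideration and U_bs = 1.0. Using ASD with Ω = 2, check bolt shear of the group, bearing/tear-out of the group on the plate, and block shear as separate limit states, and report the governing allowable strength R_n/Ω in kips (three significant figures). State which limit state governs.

Bolt shear: A_b = π·0.75²/4 = 0.4418 in²; R_n = 54 × 0.4418 × 3 × 1 = 71.57 kips → 71.57 / 2 = 35.8 kips.
Bearing: edge l_c = 0.9688, r_n = 50.57 kips; interior l_c = 1.812, r_n = 78.3 kips; R_n = 50.57 + 2·78.3 = 207.2 kips → 104 kips.
Block shear: A_gv = 4.969, A_nv = 3.328, A_nt = 0.7969 in²; R_n = min(0.6F_uA_nv, 0.6F_yA_gv) + U_bs·F_u·A_nt = 153.5 kips → 76.8 kips.
Bolt shear governs: 35.8 kips.

35.8 kips (bolt shear governs)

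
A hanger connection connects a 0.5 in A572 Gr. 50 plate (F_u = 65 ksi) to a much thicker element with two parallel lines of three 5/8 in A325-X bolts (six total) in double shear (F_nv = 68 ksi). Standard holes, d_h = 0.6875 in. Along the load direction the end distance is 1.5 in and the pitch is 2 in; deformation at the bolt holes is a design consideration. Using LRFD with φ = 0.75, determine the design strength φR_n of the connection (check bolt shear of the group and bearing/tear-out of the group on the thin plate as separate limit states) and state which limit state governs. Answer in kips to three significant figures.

Bolt shear: A_b = π·0.625²/4 = 0.3068 in²; R_n = 68 × 0.3068 × 6 × 2 = 250.3 kips → 0.75 × 250.3 = 188 kips.
Bearing (1.2 l_c t F_u ≤ 2.4 d t F_u): upper limit = 2.4·0.625·0.5·65 = 48.75 kips.
  Edge l_c = 1.5 − 0.6875/2 = 1.156 → r_n = 45.09 kips; interior l_c = 2 − 0.6875 = 1.312 → r_n = 48.75 kips.
  R_n,bearing = 2·45.09 + 4·48.75 = 285.2 kips → 0.75 × 285.2 = 214 kips.
Bolt shear governs: 188 kips.

188 kips (bolt shear governs)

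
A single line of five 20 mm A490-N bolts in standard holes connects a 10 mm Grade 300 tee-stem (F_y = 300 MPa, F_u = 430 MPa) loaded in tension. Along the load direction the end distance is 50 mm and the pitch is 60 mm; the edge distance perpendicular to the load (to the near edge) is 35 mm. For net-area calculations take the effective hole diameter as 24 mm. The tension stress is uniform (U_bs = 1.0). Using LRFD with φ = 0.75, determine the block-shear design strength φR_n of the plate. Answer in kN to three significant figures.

Shear plane L_v = 50 + 4·60 = 290 mm; A_gv = 290 × 10 = 2900 mm².
A_nv = (290 − 4.5·24) × 10 = 1820 mm².
A_nt = (35 − 0.5·24) × 10 = 230 mm².
0.6 F_u A_nv = 469.6 kN; 0.6 F_y A_gv = 522 kN → shear rupture governs the shear term.
R_n = 469.6 + 1.0 × 430 × 230 / 1000 = 568.5 kN.
Design strength φR_n = 0.75 × 568.5 = 426 kN.

426 kN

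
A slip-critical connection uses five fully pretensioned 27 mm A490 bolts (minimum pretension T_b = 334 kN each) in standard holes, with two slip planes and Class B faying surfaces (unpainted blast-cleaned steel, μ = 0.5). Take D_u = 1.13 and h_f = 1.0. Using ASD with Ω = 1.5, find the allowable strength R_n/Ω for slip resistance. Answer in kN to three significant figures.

R_n = μ · D_u · h_f · T_b · n_s · n_b = 0.5 × 1.13 × 1.0 × 334 × 2 × 5 = 1887 kN.
Allowable strength R_n/Ω = 1887 / 1.5 = 1260 kN.

1260 kN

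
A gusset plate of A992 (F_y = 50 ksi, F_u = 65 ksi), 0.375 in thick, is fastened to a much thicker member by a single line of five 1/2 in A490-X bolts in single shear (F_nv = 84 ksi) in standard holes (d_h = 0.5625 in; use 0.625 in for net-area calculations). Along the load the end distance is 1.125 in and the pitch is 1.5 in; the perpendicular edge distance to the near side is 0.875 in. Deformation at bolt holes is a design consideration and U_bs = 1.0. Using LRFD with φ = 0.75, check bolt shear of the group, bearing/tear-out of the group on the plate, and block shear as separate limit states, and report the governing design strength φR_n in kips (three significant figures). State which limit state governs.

Bolt shear: A_b = π·0.5²/4 = 0.1963 in²; R_n = 84 × 0.1963 × 5 × 1 = 82.47 kips → 0.75 × 82.47 = 61.9 kips.
Bearing: edge l_c = 0.8438, r_n = 24.68 kips; interior l_c = 0.9375, r_n = 27.42 kips; R_n = 24.68 + 4·27.42 = 134.4 kips → 101 kips.
Block shear: A_gv = 2.672, A_nv = 1.617, A_nt = 0.2109 in²; R_n = min(0.6F_uA_nv, 0.6F_yA_gv) + U_bs·F_u·A_nt = 76.78 kips → 57.6 kips.
Block shear governs: 57.6 kips.

57.6 kips (block shear governs)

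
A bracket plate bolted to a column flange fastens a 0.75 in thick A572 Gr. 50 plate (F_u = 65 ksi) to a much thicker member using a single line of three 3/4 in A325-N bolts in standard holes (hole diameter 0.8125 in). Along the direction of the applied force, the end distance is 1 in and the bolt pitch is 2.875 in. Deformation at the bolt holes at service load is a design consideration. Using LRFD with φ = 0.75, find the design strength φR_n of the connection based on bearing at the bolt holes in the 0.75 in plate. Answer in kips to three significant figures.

Per bolt r_n = 1.2 l_c t F_u ≤ 2.4 d t F_u; upper limit = 2.4 × 0.75 × 0.75 × 65 = 87.75 kips.
Edge bolt: l_c = 1 − 0.8125/2 = 0.5938 in → 1.2 × 0.5938 × 0.75 × 65 = 34.73 → r_n = 34.73 kips.
Interior bolts: l_c = 2.875 − 0.8125 = 2.062 in → 1.2 × 2.062 × 0.75 × 65 = 120.7 → r_n = 87.75 kips.
R_n = 1 × 34.73 + 2 × 87.75 = 210.2 kips.
Design strength φR_n = 0.75 × 210.2 = 158 kips.

158 kips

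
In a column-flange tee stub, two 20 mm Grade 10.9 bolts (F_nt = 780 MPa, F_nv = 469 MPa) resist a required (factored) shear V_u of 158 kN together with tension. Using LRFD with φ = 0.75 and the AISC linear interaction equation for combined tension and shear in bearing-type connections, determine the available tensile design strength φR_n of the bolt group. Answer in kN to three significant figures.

A_b = π·20²/4 = 314.2 mm²; f_rv = 158 × 1000 / (2 × 314.2) = 251.5 MPa.
F'_nt = 1.3 F_nt − (F_nt / φF_nv) f_rv = 1.3·780 − (780/(0.75·469))·251.5 = 456.4 MPa, capped at F_nt → F'_nt = 456.4 MPa.
R_n = F'_nt · A_b · n = 456.4 × 314.2 × 2 / 1000 = 286.8 kN.
Design strength φR_n = 0.75 × 286.8 = 215 kN.

215 kN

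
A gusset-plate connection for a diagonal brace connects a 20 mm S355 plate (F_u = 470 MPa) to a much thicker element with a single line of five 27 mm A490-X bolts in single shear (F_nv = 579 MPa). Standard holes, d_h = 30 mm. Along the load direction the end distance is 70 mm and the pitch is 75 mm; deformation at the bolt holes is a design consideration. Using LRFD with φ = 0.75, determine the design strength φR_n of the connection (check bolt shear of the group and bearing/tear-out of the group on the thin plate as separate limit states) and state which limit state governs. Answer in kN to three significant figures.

Bolt shear: A_b = π·27²/4 = 572.6 mm²; R_n = 579 × 572.6 × 5 × 1 / 1000 = 1658 kN → 0.75 × 1658 = 1240 kN.
Bearing (1.2 l_c t F_u ≤ 2.4 d t F_u): upper limit = 2.4·27·20·470 / 1000 = 609.1 kN.
  Edge l_c = 70 − 30/2 = 55 → r_n = 609.1 kN; interior l_c = 75 − 30 = 45 → r_n = 507.6 kN.
  R_n,bearing = 1·609.1 + 4·507.6 = 2640 kN → 0.75 × 2640 = 1980 kN.
Bolt shear governs: 1240 kN.

1240 kN (bolt shear governs)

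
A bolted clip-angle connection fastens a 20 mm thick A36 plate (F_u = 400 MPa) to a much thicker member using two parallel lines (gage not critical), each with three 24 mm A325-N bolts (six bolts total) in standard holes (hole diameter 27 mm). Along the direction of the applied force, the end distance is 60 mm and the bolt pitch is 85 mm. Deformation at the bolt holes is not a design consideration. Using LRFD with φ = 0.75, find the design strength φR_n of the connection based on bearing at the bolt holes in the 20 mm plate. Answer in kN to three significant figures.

2560 kN

Per bolt r_n = 1.5 l_c t F_u ≤ 3.0 d t F_u; upper limit = 3.0 × 24 × 20 × 400 / 1000 = 576 kN.
Edge bolt: l_c = 60 − 27/2 = 46.5 mm → 1.5 × 46.5 × 20 × 400 / 1000 = 558 → r_n = 558 kN.
Interior bolts: l_c = 85 − 27 = 58 mm → 1.5 × 58 × 20 × 400 / 1000 = 696 → r_n = 576 kN.
R_n = 2 × 558 + 4 × 576 = 3420 kN.
Design strength φR_n = 0.75 × 3420 = 2560 kN.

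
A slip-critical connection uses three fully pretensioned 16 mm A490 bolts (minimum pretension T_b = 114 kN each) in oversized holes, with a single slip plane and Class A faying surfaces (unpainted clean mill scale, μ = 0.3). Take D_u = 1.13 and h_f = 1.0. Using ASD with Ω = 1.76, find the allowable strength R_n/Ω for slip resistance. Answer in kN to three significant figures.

65.9 kN

R_n = μ · D_u · h_f · T_b · n_s · n_b = 0.3 × 1.13 × 1.0 × 114 × 1 × 3 = 115.9 kN.
Allowable strength R_n/Ω = 115.9 / 1.76 = 65.9 kN.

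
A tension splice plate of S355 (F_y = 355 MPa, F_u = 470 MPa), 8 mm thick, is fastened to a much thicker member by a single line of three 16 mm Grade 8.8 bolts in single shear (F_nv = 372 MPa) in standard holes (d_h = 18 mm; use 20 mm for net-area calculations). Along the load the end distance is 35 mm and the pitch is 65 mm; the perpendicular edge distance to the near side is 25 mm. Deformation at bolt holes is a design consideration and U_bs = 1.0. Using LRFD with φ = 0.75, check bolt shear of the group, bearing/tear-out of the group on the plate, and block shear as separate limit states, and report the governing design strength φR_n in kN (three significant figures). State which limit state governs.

168 kN (bolt shear governs)

Bolt shear: A_b = π·16²/4 = 201.1 mm²; R_n = 372 × 201.1 × 3 × 1 / 1000 = 224.4 kN → 0.75 × 224.4 = 168 kN.
Bearing: edge l_c = 26, r_n = 117.3 kN; interior l_c = 47, r_n = 144.4 kN; R_n = 117.3 + 2·144.4 = 406.1 kN → 305 kN.
Block shear: A_gv = 1320, A_nv = 920, A_nt = 120 mm²; R_n = min(0.6F_uA_nv, 0.6F_yA_gv) + U_bs·F_u·A_nt = 315.8 kN → 237 kN.
Bolt shear governs: 168 kN.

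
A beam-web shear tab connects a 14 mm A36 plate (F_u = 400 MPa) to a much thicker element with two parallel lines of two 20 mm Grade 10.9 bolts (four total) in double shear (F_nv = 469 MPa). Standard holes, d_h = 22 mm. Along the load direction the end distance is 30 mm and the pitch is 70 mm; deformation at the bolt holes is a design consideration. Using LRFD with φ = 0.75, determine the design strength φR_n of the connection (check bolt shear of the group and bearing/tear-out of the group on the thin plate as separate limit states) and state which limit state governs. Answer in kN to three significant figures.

595 kN (bearing governs)

Bolt shear: A_b = π·20²/4 = 314.2 mm²; R_n = 469 × 314.2 × 4 × 2 / 1000 = 1179 kN → 0.75 × 1179 = 884 kN.
Bearing (1.2 l_c t F_u ≤ 2.4 d t F_u): upper limit = 2.4·20·14·400 / 1000 = 268.8 kN.
  Edge l_c = 30 − 22/2 = 19 → r_n = 127.7 kN; interior l_c = 70 − 22 = 48 → r_n = 268.8 kN.
  R_n,bearing = 2·127.7 + 2·268.8 = 793 kN → 0.75 × 793 = 595 kN.
Bearing governs: 595 kN.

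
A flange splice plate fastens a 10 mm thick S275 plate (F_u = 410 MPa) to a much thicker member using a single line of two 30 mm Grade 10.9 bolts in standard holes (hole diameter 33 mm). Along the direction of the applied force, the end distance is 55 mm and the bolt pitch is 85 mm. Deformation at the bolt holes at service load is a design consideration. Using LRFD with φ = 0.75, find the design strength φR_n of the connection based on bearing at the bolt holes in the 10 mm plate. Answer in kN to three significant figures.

334 kN

Per bolt r_n = 1.2 l_c t F_u ≤ 2.4 d t F_u; upper limit = 2.4 × 30 × 10 × 410 / 1000 = 295.2 kN.
Edge bolt: l_c = 55 − 33/2 = 38.5 mm → 1.2 × 38.5 × 10 × 410 / 1000 = 189.4 → r_n = 189.4 kN.
Interior bolts: l_c = 85 − 33 = 52 mm → 1.2 × 52 × 10 × 410 / 1000 = 255.8 → r_n = 255.8 kN.
R_n = 1 × 189.4 + 1 × 255.8 = 445.3 kN.
Design strength φR_n = 0.75 × 445.3 = 334 kN.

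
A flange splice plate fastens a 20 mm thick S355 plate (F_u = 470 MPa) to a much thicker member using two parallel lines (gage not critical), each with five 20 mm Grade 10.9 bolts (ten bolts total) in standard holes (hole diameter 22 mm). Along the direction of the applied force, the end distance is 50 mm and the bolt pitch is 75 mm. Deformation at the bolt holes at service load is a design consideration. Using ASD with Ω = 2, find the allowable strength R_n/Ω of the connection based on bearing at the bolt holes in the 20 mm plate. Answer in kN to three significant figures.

2240 kN

Per bolt r_n = 1.2 l_c t F_u ≤ 2.4 d t F_u; upper limit = 2.4 × 20 × 20 × 470 / 1000 = 451.2 kN.
Edge bolt: l_c = 50 − 22/2 = 39 mm → 1.2 × 39 × 20 × 470 / 1000 = 439.9 → r_n = 439.9 kN.
Interior bolts: l_c = 75 − 22 = 53 mm → 1.2 × 53 × 20 × 470 / 1000 = 597.8 → r_n = 451.2 kN.
R_n = 2 × 439.9 + 8 × 451.2 = 4489 kN.
Allowable strength R_n/Ω = 4489 / 2 = 2240 kN.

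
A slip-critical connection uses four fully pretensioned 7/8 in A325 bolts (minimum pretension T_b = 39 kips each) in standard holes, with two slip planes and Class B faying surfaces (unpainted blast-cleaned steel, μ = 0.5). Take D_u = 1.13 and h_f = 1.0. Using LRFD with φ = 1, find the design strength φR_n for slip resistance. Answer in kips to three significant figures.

176 kips

R_n = μ · D_u · h_f · T_b · n_s · n_b = 0.5 × 1.13 × 1.0 × 39 × 2 × 4 = 176.3 kips.
Design strength φR_n = 1 × 176.3 = 176 kips.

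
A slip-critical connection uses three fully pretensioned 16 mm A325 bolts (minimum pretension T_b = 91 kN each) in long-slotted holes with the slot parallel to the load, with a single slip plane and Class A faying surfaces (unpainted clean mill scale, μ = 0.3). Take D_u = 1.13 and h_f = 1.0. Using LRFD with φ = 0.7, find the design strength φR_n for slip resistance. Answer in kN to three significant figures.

64.8 kN

R_n = μ · D_u · h_f · T_b · n_s · n_b = 0.3 × 1.13 × 1.0 × 91 × 1 × 3 = 92.55 kN.
Design strength φR_n = 0.7 × 92.55 = 64.8 kN.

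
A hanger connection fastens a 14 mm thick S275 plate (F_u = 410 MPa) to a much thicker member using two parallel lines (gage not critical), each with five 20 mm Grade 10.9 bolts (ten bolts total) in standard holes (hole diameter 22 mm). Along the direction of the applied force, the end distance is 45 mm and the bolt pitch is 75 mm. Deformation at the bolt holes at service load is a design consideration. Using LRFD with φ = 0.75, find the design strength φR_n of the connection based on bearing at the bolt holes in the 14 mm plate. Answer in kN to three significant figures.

Per bolt r_n = 1.2 l_c t F_u ≤ 2.4 d t F_u; upper limit = 2.4 × 20 × 14 × 410 / 1000 = 275.5 kN.
Edge bolt: l_c = 45 − 22/2 = 34 mm → 1.2 × 34 × 14 × 410 / 1000 = 234.2 → r_n = 234.2 kN.
Interior bolts: l_c = 75 − 22 = 53 mm → 1.2 × 53 × 14 × 410 / 1000 = 365.1 → r_n = 275.5 kN.
R_n = 2 × 234.2 + 8 × 275.5 = 2673 kN.
Design strength φR_n = 0.75 × 2673 = 2000 kN.

2000 kN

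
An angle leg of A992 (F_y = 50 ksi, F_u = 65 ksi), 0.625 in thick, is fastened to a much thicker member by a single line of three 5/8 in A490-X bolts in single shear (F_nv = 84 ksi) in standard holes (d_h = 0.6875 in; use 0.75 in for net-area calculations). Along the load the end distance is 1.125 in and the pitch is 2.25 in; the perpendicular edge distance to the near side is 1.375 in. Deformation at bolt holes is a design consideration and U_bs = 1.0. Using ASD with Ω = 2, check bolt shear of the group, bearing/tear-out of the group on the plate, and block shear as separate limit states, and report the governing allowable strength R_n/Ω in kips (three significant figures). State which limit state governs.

Bolt shear: A_b = π·0.625²/4 = 0.3068 in²; R_n = 84 × 0.3068 × 3 × 1 = 77.31 kips → 77.31 / 2 = 38.7 kips.
Bearing: edge l_c = 0.7812, r_n = 38.09 kips; interior l_c = 1.562, r_n = 60.94 kips; R_n = 38.09 + 2·60.94 = 160 kips → 80 kips.
Block shear: A_gv = 3.516, A_nv = 2.344, A_nt = 0.625 in²; R_n = min(0.6F_uA_nv, 0.6F_yA_gv) + U_bs·F_u·A_nt = 132 kips → 66 kips.
Bolt shear governs: 38.7 kips.

38.7 kips (bolt shear governs)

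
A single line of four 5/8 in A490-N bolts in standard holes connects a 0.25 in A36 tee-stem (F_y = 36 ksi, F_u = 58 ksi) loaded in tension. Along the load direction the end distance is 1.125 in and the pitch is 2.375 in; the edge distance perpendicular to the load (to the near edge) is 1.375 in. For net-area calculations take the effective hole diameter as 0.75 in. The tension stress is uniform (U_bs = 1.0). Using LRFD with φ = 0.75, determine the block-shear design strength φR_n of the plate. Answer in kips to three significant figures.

44.3 kips

Shear plane L_v = 1.125 + 3·2.375 = 8.25 in; A_gv = 8.25 × 0.25 = 2.062 in².
A_nv = (8.25 − 3.5·0.75) × 0.25 = 1.406 in².
A_nt = (1.375 − 0.5·0.75) × 0.25 = 0.25 in².
0.6 F_u A_nv = 48.94 kips; 0.6 F_y A_gv = 44.55 kips → shear yielding governs the shear term.
R_n = 44.55 + 1.0 × 58 × 0.25 = 59.05 kips.
Design strength φR_n = 0.75 × 59.05 = 44.3 kips.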